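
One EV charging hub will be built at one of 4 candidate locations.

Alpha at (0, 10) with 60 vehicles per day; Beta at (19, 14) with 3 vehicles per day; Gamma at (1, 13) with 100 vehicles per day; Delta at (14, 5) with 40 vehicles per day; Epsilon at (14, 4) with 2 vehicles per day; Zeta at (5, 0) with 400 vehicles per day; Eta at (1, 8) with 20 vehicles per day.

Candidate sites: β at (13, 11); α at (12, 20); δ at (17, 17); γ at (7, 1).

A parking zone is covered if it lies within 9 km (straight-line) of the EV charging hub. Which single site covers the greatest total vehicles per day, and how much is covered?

Coverage radius r = 9 km; a point is covered iff (Δx)²+(Δy)² ≤ 9² = 81.
  β (13, 11): covers {Beta, Delta, Epsilon} → 45
  α (12, 20): covers {none} → 0
  δ (17, 17): covers {Beta} → 3
  γ (7, 1): covers {Delta, Epsilon, Zeta} → 442
Maximum coverage at γ: 442 vehicles per day.

γ, covering 442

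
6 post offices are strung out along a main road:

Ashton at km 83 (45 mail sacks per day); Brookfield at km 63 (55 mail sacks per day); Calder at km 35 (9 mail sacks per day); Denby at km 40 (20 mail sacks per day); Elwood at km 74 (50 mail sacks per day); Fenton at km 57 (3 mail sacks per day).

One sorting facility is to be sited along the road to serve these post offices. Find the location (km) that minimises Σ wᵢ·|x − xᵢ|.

For a sum of weighted absolute distances on a line, the optimum is the weighted median (not the mean). Total weight W = 182; half-weight = 91.
Sort by position and accumulate weight:
  km 35 (Calder, w=9) → cum 9
  km 40 (Denby, w=20) → cum 29
  km 57 (Fenton, w=3) → cum 32
  km 63 (Brookfield, w=55) → cum 87
  km 74 (Elwood, w=50) → cum 137  ≥ 91 → median here
  km 83 (Ashton, w=45) → cum 182
Optimal location: km 74.

x = 74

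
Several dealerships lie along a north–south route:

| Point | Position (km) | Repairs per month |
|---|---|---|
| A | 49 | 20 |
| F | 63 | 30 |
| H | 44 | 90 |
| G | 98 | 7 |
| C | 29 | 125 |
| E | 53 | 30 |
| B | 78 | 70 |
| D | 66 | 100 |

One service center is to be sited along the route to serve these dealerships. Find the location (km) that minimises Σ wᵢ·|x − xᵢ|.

For a sum of weighted absolute distances on a line, the optimum is the weighted median (not the mean). Total weight W = 472; half-weight = 236.
Sort by position and accumulate weight:
  km 29 (C, w=125) → cum 125
  km 44 (H, w=90) → cum 215
  km 49 (A, w=20) → cum 235
  km 53 (E, w=30) → cum 265  ≥ 236 → median here
  km 63 (F, w=30) → cum 295
  km 66 (D, w=100) → cum 395
  km 78 (B, w=70) → cum 465
  km 98 (G, w=7) → cum 472
Optimal location: km 53.

x = 53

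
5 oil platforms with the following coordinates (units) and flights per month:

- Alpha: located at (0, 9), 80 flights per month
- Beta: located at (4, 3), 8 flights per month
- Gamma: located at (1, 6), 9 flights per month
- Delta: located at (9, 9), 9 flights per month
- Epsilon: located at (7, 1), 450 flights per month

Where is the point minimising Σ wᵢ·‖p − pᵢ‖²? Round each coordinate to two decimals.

The minimiser of Σwᵢ‖p−pᵢ‖² is the weighted centroid p* = (Σwᵢpᵢ)/(Σwᵢ).
Σwᵢ = 556.
Σwᵢxᵢ = 80·0 + 8·4 + 9·1 + 9·9 + 450·7 = 3272.
Σwᵢyᵢ = 80·9 + 8·3 + 9·6 + 9·9 + 450·1 = 1329.
x* = 3272/556 = 5.88, y* = 1329/556 = 2.39.

(5.88, 2.39)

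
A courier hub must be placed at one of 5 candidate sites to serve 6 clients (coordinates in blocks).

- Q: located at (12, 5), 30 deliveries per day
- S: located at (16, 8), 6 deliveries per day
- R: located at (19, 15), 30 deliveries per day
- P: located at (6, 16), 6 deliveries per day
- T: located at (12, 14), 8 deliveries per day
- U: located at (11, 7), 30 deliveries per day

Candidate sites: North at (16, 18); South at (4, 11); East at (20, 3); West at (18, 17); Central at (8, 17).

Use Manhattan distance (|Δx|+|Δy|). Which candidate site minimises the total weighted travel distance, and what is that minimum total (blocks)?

West, total 1356 blocks

Total weighted distance at each candidate:
  North (16, 18): total = 1366
  South (4, 11): total = 1540
  East (20, 3): total = 1448
  West (18, 17): total = 1356
  Central (8, 17): total = 1436
Minimum is at West with total 1356 blocks.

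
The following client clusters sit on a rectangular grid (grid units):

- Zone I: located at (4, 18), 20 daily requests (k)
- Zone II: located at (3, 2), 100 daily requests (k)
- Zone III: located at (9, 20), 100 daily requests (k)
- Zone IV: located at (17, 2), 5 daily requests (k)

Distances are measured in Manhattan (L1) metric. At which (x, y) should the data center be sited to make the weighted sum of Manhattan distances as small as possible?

Manhattan distance separates: Σwᵢ(|x−xᵢ|+|y−yᵢ|) = Σwᵢ|x−xᵢ| + Σwᵢ|y−yᵢ|, so x and y are optimised independently as 1-D weighted medians.
Total weight W = 225; half = 112.5.
x-coordinate, sorted with cumulative weight:
  x=3 (Zone II, w=100) cum 100
  x=4 (Zone I, w=20) cum 120  ← median
  x=9 (Zone III, w=100) cum 220
  x=17 (Zone IV, w=5) cum 225
⇒ x* = 4
y-coordinate, sorted with cumulative weight:
  y=2 (Zone II, w=100) cum 100
  y=2 (Zone IV, w=5) cum 105
  y=18 (Zone I, w=20) cum 125  ← median
  y=20 (Zone III, w=100) cum 225
⇒ y* = 18

(4, 18)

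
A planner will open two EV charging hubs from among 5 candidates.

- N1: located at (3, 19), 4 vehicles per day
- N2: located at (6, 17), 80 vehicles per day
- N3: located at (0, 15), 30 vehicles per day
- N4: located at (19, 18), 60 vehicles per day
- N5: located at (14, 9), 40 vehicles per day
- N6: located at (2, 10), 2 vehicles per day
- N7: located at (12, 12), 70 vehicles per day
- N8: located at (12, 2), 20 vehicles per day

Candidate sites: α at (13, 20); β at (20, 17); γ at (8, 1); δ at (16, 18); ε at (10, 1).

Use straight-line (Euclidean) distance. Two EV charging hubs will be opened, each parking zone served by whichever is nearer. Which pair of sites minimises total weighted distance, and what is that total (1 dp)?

Evaluate every pair (each demand assigned to the nearer of the two):
  {α, ε}: total = 2437.7
  {δ, ε}: total = 2455.9
  {α, δ}: total = 2480.5
  {α, β}: total = 2486.3
  {γ, δ}: total = 2497.5
  {α, γ}: total = 2515.2
  {β, δ}: total = 2665.0
  {β, ε}: total = 2876.4
  {β, γ}: total = 2921.5
  {γ, ε}: total = 4209.3
Best pair: {α, ε} with total 2437.7.

{α, ε}, total 2437.7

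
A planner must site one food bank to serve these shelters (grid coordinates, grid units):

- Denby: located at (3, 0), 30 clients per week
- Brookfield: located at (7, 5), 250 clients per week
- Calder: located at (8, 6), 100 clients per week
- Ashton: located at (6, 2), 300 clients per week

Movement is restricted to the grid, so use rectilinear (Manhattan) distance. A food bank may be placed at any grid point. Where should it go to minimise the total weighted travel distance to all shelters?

(7, 5)

Manhattan distance separates: Σwᵢ(|x−xᵢ|+|y−yᵢ|) = Σwᵢ|x−xᵢ| + Σwᵢ|y−yᵢ|, so x and y are optimised independently as 1-D weighted medians.
Total weight W = 680; half = 340.
x-coordinate, sorted with cumulative weight:
  x=3 (Denby, w=30) cum 30
  x=6 (Ashton, w=300) cum 330
  x=7 (Brookfield, w=250) cum 580  ← median
  x=8 (Calder, w=100) cum 680
⇒ x* = 7
y-coordinate, sorted with cumulative weight:
  y=0 (Denby, w=30) cum 30
  y=2 (Ashton, w=300) cum 330
  y=5 (Brookfield, w=250) cum 580  ← median
  y=6 (Calder, w=100) cum 680
⇒ y* = 5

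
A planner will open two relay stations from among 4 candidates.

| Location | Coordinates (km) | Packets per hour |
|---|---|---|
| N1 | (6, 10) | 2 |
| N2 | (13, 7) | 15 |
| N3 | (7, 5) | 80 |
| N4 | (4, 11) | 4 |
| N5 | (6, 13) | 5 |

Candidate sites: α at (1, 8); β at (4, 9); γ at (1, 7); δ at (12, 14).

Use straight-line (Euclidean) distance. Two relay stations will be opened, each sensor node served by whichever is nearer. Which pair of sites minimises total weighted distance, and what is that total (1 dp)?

{β, δ}, total 540.9

Evaluate every pair (each demand assigned to the nearer of the two):
  {β, δ}: total = 540.9
  {α, β}: total = 573.1
  {β, γ}: total = 573.1
  {γ, δ}: total = 674.1
  {α, δ}: total = 700.9
  {α, γ}: total = 749.1
Best pair: {β, δ} with total 540.9.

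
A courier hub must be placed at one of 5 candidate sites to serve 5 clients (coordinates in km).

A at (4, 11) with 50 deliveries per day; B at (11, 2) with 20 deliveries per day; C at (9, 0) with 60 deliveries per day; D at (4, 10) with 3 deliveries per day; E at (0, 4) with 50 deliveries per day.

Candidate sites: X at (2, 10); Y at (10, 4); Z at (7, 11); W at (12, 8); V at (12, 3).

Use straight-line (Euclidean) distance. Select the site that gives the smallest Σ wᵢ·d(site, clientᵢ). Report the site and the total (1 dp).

Total weighted distance at each candidate:
  X (2, 10): total = 1407.3
  Y (10, 4): total = 1278.5
  Z (7, 11): total = 1522.3
  W (12, 8): total = 1718.7
  V (12, 3): total = 1482.5
Minimum is at Y with total 1278.5 km.

Y, total 1278.5 km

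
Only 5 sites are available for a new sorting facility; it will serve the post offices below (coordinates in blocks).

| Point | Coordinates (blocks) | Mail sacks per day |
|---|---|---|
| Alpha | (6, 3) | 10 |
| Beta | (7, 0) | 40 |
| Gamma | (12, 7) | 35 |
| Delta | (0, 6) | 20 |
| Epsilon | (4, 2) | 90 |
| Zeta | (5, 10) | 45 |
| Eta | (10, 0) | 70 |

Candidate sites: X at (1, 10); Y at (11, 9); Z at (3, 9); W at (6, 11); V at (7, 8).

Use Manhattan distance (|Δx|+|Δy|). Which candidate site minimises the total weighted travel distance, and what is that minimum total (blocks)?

Total weighted distance at each candidate:
  X (1, 10): total = 3850
  Y (11, 9): total = 3290
  Z (3, 9): total = 3090
  W (6, 11): total = 3260
  V (7, 8): total = 2530
Minimum is at V with total 2530 blocks.

V, total 2530 blocks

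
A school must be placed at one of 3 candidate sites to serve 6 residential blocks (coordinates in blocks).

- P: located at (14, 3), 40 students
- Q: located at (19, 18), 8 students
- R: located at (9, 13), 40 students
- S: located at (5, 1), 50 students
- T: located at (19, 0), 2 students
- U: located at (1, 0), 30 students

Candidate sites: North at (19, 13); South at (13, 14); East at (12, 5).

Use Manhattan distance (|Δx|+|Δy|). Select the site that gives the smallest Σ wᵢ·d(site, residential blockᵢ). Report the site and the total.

East, total 1814 blocks

Total weighted distance at each candidate:
  North (19, 13): total = 3296
  South (13, 14): total = 2630
  East (12, 5): total = 1814
Minimum is at East with total 1814 blocks.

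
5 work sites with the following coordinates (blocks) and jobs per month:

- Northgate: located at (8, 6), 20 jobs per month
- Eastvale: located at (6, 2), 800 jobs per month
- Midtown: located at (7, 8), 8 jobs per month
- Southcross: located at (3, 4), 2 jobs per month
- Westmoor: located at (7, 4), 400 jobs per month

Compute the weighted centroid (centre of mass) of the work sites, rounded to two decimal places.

The minimiser of Σwᵢ‖p−pᵢ‖² is the weighted centroid p* = (Σwᵢpᵢ)/(Σwᵢ).
Σwᵢ = 1230.
Σwᵢxᵢ = 20·8 + 800·6 + 8·7 + 2·3 + 400·7 = 7822.
Σwᵢyᵢ = 20·6 + 800·2 + 8·8 + 2·4 + 400·4 = 3392.
x* = 7822/1230 = 6.36, y* = 3392/1230 = 2.76.

(6.36, 2.76)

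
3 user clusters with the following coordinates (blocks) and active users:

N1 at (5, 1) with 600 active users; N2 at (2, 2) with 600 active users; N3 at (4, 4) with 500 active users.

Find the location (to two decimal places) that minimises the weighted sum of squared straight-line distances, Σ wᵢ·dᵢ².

The minimiser of Σwᵢ‖p−pᵢ‖² is the weighted centroid p* = (Σwᵢpᵢ)/(Σwᵢ).
Σwᵢ = 1700.
Σwᵢxᵢ = 600·5 + 600·2 + 500·4 = 6200.
Σwᵢyᵢ = 600·1 + 600·2 + 500·4 = 3800.
x* = 6200/1700 = 3.65, y* = 3800/1700 = 2.24.

(3.65, 2.24)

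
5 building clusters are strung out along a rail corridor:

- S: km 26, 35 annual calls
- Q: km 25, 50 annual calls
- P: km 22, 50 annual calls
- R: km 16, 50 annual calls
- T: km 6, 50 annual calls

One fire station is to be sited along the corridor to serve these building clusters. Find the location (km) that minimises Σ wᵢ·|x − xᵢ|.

For a sum of weighted absolute distances on a line, the optimum is the weighted median (not the mean). Total weight W = 235; half-weight = 117.5.
Sort by position and accumulate weight:
  km 6 (T, w=50) → cum 50
  km 16 (R, w=50) → cum 100
  km 22 (P, w=50) → cum 150  ≥ 117.5 → median here
  km 25 (Q, w=50) → cum 200
  km 26 (S, w=35) → cum 235
Optimal location: km 22.

x = 22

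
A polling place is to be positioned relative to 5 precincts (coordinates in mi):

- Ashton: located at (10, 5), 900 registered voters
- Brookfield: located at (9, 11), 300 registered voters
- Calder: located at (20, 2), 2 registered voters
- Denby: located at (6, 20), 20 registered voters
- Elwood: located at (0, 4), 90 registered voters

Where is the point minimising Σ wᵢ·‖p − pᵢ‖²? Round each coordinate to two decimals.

The minimiser of Σwᵢ‖p−pᵢ‖² is the weighted centroid p* = (Σwᵢpᵢ)/(Σwᵢ).
Σwᵢ = 1312.
Σwᵢxᵢ = 900·10 + 300·9 + 2·20 + 20·6 + 90·0 = 11860.
Σwᵢyᵢ = 900·5 + 300·11 + 2·2 + 20·20 + 90·4 = 8564.
x* = 11860/1312 = 9.04, y* = 8564/1312 = 6.53.

(9.04, 6.53)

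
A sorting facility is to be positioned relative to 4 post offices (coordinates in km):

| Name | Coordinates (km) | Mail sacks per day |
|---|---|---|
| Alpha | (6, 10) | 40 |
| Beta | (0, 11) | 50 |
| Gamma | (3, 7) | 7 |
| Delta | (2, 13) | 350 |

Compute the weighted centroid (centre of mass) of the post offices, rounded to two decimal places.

The minimiser of Σwᵢ‖p−pᵢ‖² is the weighted centroid p* = (Σwᵢpᵢ)/(Σwᵢ).
Σwᵢ = 447.
Σwᵢxᵢ = 40·6 + 50·0 + 7·3 + 350·2 = 961.
Σwᵢyᵢ = 40·10 + 50·11 + 7·7 + 350·13 = 5549.
x* = 961/447 = 2.15, y* = 5549/447 = 12.41.

(2.15, 12.41)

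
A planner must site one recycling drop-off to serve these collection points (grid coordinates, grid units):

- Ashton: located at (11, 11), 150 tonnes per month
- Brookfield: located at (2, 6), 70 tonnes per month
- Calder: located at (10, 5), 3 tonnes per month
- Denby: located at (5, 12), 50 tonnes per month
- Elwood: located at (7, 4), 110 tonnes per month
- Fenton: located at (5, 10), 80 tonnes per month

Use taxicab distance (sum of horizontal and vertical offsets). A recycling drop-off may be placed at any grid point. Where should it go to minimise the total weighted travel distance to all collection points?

Manhattan distance separates: Σwᵢ(|x−xᵢ|+|y−yᵢ|) = Σwᵢ|x−xᵢ| + Σwᵢ|y−yᵢ|, so x and y are optimised independently as 1-D weighted medians.
Total weight W = 463; half = 231.5.
x-coordinate, sorted with cumulative weight:
  x=2 (Brookfield, w=70) cum 70
  x=5 (Denby, w=50) cum 120
  x=5 (Fenton, w=80) cum 200
  x=7 (Elwood, w=110) cum 310  ← median
  x=10 (Calder, w=3) cum 313
  x=11 (Ashton, w=150) cum 463
⇒ x* = 7
y-coordinate, sorted with cumulative weight:
  y=4 (Elwood, w=110) cum 110
  y=5 (Calder, w=3) cum 113
  y=6 (Brookfield, w=70) cum 183
  y=10 (Fenton, w=80) cum 263  ← median
  y=11 (Ashton, w=150) cum 413
  y=12 (Denby, w=50) cum 463
⇒ y* = 10

(7, 10)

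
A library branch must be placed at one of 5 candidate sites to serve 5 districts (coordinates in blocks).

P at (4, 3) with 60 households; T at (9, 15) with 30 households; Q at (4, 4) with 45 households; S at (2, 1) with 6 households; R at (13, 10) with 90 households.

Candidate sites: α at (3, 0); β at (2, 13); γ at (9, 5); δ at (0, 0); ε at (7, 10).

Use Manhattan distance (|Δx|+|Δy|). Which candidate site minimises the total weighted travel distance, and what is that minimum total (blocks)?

ε, total 1839 blocks

Total weighted distance at each candidate:
  α (3, 0): total = 2907
  β (2, 13): total = 2817
  γ (9, 5): total = 1866
  δ (0, 0): total = 3588
  ε (7, 10): total = 1839
Minimum is at ε with total 1839 blocks.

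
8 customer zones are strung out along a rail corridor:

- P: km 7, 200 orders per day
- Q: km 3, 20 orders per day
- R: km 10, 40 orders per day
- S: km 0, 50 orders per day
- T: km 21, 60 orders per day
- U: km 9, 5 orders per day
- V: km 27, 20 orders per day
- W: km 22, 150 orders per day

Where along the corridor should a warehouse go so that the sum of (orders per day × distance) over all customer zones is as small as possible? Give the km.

For a sum of weighted absolute distances on a line, the optimum is the weighted median (not the mean). Total weight W = 545; half-weight = 272.5.
Sort by position and accumulate weight:
  km 0 (S, w=50) → cum 50
  km 3 (Q, w=20) → cum 70
  km 7 (P, w=200) → cum 270
  km 9 (U, w=5) → cum 275  ≥ 272.5 → median here
  km 10 (R, w=40) → cum 315
  km 21 (T, w=60) → cum 375
  km 22 (W, w=150) → cum 525
  km 27 (V, w=20) → cum 545
Optimal location: km 9.

x = 9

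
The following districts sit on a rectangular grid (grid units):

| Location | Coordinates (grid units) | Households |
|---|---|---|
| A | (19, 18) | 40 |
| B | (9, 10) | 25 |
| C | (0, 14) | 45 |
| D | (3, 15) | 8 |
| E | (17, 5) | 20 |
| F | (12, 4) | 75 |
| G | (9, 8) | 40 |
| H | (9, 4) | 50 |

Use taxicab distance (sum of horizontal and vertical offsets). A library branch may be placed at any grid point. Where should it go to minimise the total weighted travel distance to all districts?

(9, 8)

Manhattan distance separates: Σwᵢ(|x−xᵢ|+|y−yᵢ|) = Σwᵢ|x−xᵢ| + Σwᵢ|y−yᵢ|, so x and y are optimised independently as 1-D weighted medians.
Total weight W = 303; half = 151.5.
x-coordinate, sorted with cumulative weight:
  x=0 (C, w=45) cum 45
  x=3 (D, w=8) cum 53
  x=9 (B, w=25) cum 78
  x=9 (G, w=40) cum 118
  x=9 (H, w=50) cum 168  ← median
  x=12 (F, w=75) cum 243
  x=17 (E, w=20) cum 263
  x=19 (A, w=40) cum 303
⇒ x* = 9
y-coordinate, sorted with cumulative weight:
  y=4 (F, w=75) cum 75
  y=4 (H, w=50) cum 125
  y=5 (E, w=20) cum 145
  y=8 (G, w=40) cum 185  ← median
  y=10 (B, w=25) cum 210
  y=14 (C, w=45) cum 255
  y=15 (D, w=8) cum 263
  y=18 (A, w=40) cum 303
⇒ y* = 8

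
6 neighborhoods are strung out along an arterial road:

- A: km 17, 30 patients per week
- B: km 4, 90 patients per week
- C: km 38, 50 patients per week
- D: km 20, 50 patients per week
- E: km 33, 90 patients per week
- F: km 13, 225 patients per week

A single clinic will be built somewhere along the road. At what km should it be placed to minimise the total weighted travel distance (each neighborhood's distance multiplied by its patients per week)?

x = 13

For a sum of weighted absolute distances on a line, the optimum is the weighted median (not the mean). Total weight W = 535; half-weight = 267.5.
Sort by position and accumulate weight:
  km 4 (B, w=90) → cum 90
  km 13 (F, w=225) → cum 315  ≥ 267.5 → median here
  km 17 (A, w=30) → cum 345
  km 20 (D, w=50) → cum 395
  km 33 (E, w=90) → cum 485
  km 38 (C, w=50) → cum 535
Optimal location: km 13.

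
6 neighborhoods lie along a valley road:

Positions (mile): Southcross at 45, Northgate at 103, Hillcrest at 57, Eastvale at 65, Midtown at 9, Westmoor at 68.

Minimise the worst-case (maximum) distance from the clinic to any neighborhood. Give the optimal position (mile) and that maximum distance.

location 56, max distance 47

The 1-center on a line is the midpoint of the two extreme points: leftmost at 9, rightmost at 103.
Optimal location = (9 + 103)/2 = 56; maximum distance = (103 − 9)/2 = 47.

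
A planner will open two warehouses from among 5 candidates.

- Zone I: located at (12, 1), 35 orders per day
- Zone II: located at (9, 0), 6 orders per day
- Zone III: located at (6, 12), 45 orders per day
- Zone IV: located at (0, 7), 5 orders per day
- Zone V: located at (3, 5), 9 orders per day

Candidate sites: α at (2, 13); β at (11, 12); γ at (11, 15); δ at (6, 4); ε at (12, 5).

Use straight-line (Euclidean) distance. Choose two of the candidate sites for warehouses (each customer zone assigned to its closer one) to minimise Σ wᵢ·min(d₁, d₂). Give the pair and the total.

Evaluate every pair (each demand assigned to the nearer of the two):
  {α, ε}: total = 464.7
  {α, δ}: total = 510.4
  {β, ε}: total = 541.4
  {β, δ}: total = 551.8
  {γ, ε}: total = 579.2
  {γ, δ}: total = 589.2
  {δ, ε}: total = 592.0
  {α, β}: total = 749.3
  {β, γ}: total = 840.7
  {α, γ}: total = 869.6
Best pair: {α, ε} with total 464.7.

{α, ε}, total 464.7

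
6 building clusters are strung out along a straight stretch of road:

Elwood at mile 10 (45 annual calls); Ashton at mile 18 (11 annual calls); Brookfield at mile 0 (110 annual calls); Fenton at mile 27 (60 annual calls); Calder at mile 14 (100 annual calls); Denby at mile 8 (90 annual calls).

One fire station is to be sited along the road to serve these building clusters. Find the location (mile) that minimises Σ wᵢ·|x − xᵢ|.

x = 10

For a sum of weighted absolute distances on a line, the optimum is the weighted median (not the mean). Total weight W = 416; half-weight = 208.
Sort by position and accumulate weight:
  mile 0 (Brookfield, w=110) → cum 110
  mile 8 (Denby, w=90) → cum 200
  mile 10 (Elwood, w=45) → cum 245  ≥ 208 → median here
  mile 14 (Calder, w=100) → cum 345
  mile 18 (Ashton, w=11) → cum 356
  mile 27 (Fenton, w=60) → cum 416
Optimal location: mile 10.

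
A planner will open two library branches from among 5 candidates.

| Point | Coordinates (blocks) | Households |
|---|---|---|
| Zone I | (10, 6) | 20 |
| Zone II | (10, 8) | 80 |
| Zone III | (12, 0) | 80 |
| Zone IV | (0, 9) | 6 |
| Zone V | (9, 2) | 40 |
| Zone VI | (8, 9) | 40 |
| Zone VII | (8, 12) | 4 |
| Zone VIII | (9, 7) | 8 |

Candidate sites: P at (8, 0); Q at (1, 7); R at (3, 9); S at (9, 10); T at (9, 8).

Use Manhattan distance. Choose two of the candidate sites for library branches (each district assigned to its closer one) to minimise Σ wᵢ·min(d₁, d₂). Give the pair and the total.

Evaluate every pair (each demand assigned to the nearer of the two):
  {P, T}: total = 748
  {P, S}: total = 956
  {Q, T}: total = 1386
  {R, T}: total = 1386
  {S, T}: total = 1420
  {P, R}: total = 1554
  {Q, S}: total = 1834
  {R, S}: total = 1834
  {P, Q}: total = 1890
  {Q, R}: total = 3114
Best pair: {P, T} with total 748.

{P, T}, total 748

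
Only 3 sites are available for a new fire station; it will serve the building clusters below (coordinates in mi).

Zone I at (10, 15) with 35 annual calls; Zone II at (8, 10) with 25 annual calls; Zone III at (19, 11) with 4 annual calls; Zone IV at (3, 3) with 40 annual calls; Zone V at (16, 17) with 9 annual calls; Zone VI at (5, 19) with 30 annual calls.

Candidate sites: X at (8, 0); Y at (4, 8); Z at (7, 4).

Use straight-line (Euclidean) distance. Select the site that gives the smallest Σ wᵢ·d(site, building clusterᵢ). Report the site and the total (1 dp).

Total weighted distance at each candidate:
  X (8, 0): total = 1821.3
  Y (4, 8): total = 1166.0
  Z (7, 4): total = 1367.9
Minimum is at Y with total 1166.0 mi.

Y, total 1166.0 mi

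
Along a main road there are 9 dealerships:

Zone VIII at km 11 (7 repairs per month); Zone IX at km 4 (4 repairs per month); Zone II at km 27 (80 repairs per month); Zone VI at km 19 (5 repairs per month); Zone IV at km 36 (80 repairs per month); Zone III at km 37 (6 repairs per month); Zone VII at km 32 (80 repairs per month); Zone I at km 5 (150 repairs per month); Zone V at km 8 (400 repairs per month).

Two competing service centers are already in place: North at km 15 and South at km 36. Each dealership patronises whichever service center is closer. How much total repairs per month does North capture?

The indifferent point is the midpoint (15+36)/2 = 25.5; dealerships left of it (closer to North at 15) go to North, those right go to South.
  Zone IX at 4 (w=4) → North
  Zone I at 5 (w=150) → North
  Zone V at 8 (w=400) → North
  Zone VIII at 11 (w=7) → North
  Zone VI at 19 (w=5) → North
  Zone II at 27 (w=80) → South
  Zone VII at 32 (w=80) → South
  Zone IV at 36 (w=80) → South
  Zone III at 37 (w=6) → South
North captures 566; South captures 246.

566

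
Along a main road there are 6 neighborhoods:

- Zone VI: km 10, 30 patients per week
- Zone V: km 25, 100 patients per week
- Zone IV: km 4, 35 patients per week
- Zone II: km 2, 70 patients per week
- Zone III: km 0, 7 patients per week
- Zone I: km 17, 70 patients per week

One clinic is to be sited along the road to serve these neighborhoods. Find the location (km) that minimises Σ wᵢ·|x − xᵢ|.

For a sum of weighted absolute distances on a line, the optimum is the weighted median (not the mean). Total weight W = 312; half-weight = 156.
Sort by position and accumulate weight:
  km 0 (Zone III, w=7) → cum 7
  km 2 (Zone II, w=70) → cum 77
  km 4 (Zone IV, w=35) → cum 112
  km 10 (Zone VI, w=30) → cum 142
  km 17 (Zone I, w=70) → cum 212  ≥ 156 → median here
  km 25 (Zone V, w=100) → cum 312
Optimal location: km 17.

x = 17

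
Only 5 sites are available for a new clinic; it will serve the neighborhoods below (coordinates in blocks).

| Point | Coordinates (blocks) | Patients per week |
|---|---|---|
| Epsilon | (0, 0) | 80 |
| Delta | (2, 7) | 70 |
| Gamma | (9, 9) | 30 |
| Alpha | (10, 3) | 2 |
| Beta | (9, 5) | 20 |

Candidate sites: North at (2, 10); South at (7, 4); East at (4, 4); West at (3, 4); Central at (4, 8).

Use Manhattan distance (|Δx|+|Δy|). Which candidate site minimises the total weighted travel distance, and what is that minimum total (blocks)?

Total weighted distance at each candidate:
  North (2, 10): total = 1680
  South (7, 4): total = 1718
  East (4, 4): total = 1424
  West (3, 4): total = 1326
  Central (4, 8): total = 1532
Minimum is at West with total 1326 blocks.

West, total 1326 blocks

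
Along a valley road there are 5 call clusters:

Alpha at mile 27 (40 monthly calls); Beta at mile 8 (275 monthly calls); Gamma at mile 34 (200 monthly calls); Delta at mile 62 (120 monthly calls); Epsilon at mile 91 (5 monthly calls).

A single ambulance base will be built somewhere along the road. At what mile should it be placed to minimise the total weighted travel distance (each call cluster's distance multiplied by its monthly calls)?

x = 34

For a sum of weighted absolute distances on a line, the optimum is the weighted median (not the mean). Total weight W = 640; half-weight = 320.
Sort by position and accumulate weight:
  mile 8 (Beta, w=275) → cum 275
  mile 27 (Alpha, w=40) → cum 315
  mile 34 (Gamma, w=200) → cum 515  ≥ 320 → median here
  mile 62 (Delta, w=120) → cum 635
  mile 91 (Epsilon, w=5) → cum 640
Optimal location: mile 34.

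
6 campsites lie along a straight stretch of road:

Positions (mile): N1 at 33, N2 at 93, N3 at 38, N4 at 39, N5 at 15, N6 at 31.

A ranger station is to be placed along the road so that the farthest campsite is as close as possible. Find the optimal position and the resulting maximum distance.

location 54, max distance 39

The 1-center on a line is the midpoint of the two extreme points: leftmost at 15, rightmost at 93.
Optimal location = (15 + 93)/2 = 54; maximum distance = (93 − 15)/2 = 39.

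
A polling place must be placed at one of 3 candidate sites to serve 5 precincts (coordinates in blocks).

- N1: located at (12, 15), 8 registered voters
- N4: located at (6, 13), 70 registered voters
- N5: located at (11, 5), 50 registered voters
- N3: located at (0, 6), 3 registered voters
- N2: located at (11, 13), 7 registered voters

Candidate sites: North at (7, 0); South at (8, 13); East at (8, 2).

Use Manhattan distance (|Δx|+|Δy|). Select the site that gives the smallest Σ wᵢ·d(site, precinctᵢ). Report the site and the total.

Total weighted distance at each candidate:
  North (7, 0): total = 1748
  South (8, 13): total = 804
  East (8, 2): total = 1480
Minimum is at South with total 804 blocks.

South, total 804 blocks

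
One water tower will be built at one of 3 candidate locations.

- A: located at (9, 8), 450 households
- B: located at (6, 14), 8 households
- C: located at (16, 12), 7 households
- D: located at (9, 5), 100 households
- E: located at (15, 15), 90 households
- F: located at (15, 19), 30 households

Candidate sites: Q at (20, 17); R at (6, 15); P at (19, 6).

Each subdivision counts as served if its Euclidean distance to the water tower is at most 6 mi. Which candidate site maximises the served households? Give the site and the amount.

Coverage radius r = 6 mi; a point is covered iff (Δx)²+(Δy)² ≤ 6² = 36.
  Q (20, 17): covers {E, F} → 120
  R (6, 15): covers {B} → 8
  P (19, 6): covers {none} → 0
Maximum coverage at Q: 120 households.

Q, covering 120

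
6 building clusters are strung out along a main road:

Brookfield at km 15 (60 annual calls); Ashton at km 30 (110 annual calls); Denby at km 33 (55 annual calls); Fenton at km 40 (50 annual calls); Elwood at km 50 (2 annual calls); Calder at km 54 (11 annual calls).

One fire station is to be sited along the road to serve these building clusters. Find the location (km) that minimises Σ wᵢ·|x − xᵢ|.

For a sum of weighted absolute distances on a line, the optimum is the weighted median (not the mean). Total weight W = 288; half-weight = 144.
Sort by position and accumulate weight:
  km 15 (Brookfield, w=60) → cum 60
  km 30 (Ashton, w=110) → cum 170  ≥ 144 → median here
  km 33 (Denby, w=55) → cum 225
  km 40 (Fenton, w=50) → cum 275
  km 50 (Elwood, w=2) → cum 277
  km 54 (Calder, w=11) → cum 288
Optimal location: km 30.

x = 30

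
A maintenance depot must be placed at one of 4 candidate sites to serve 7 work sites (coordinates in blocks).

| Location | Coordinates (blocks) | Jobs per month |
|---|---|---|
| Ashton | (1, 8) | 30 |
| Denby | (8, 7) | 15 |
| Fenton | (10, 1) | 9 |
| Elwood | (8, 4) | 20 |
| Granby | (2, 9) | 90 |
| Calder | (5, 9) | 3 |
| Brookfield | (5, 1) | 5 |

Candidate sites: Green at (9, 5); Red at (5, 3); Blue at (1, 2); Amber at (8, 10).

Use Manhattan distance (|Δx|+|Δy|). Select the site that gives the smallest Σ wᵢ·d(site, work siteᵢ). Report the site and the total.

Total weighted distance at each candidate:
  Green (9, 5): total = 1514
  Red (5, 3): total = 1356
  Blue (1, 2): total = 1408
  Amber (8, 10): total = 1236
Minimum is at Amber with total 1236 blocks.

Amber, total 1236 blocks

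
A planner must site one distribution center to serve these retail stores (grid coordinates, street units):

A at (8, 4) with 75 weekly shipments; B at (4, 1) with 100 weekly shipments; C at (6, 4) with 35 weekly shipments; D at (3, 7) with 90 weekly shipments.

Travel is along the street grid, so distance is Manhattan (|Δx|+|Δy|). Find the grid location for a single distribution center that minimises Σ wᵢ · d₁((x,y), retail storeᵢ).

(4, 4)

Manhattan distance separates: Σwᵢ(|x−xᵢ|+|y−yᵢ|) = Σwᵢ|x−xᵢ| + Σwᵢ|y−yᵢ|, so x and y are optimised independently as 1-D weighted medians.
Total weight W = 300; half = 150.
x-coordinate, sorted with cumulative weight:
  x=3 (D, w=90) cum 90
  x=4 (B, w=100) cum 190  ← median
  x=6 (C, w=35) cum 225
  x=8 (A, w=75) cum 300
⇒ x* = 4
y-coordinate, sorted with cumulative weight:
  y=1 (B, w=100) cum 100
  y=4 (A, w=75) cum 175  ← median
  y=4 (C, w=35) cum 210
  y=7 (D, w=90) cum 300
⇒ y* = 4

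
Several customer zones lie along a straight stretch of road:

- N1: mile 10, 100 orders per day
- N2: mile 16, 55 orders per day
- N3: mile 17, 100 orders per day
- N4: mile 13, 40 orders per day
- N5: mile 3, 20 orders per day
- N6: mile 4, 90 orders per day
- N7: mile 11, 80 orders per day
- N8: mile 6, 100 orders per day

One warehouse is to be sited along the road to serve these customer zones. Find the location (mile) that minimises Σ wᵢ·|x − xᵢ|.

For a sum of weighted absolute distances on a line, the optimum is the weighted median (not the mean). Total weight W = 585; half-weight = 292.5.
Sort by position and accumulate weight:
  mile 3 (N5, w=20) → cum 20
  mile 4 (N6, w=90) → cum 110
  mile 6 (N8, w=100) → cum 210
  mile 10 (N1, w=100) → cum 310  ≥ 292.5 → median here
  mile 11 (N7, w=80) → cum 390
  mile 13 (N4, w=40) → cum 430
  mile 16 (N2, w=55) → cum 485
  mile 17 (N3, w=100) → cum 585
Optimal location: mile 10.

x = 10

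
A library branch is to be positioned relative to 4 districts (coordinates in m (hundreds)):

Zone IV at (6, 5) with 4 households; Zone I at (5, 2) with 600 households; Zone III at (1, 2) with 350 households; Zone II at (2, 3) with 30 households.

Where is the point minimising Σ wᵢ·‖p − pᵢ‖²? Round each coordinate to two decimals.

The minimiser of Σwᵢ‖p−pᵢ‖² is the weighted centroid p* = (Σwᵢpᵢ)/(Σwᵢ).
Σwᵢ = 984.
Σwᵢxᵢ = 4·6 + 600·5 + 350·1 + 30·2 = 3434.
Σwᵢyᵢ = 4·5 + 600·2 + 350·2 + 30·3 = 2010.
x* = 3434/984 = 3.49, y* = 2010/984 = 2.04.

(3.49, 2.04)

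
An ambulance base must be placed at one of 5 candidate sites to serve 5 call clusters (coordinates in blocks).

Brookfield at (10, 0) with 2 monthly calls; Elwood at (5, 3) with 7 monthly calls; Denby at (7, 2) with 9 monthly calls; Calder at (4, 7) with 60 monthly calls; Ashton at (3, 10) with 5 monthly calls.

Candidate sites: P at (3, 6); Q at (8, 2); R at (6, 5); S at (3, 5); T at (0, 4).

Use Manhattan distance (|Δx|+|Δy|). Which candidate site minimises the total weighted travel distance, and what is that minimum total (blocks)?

Total weighted distance at each candidate:
  P (3, 6): total = 273
  Q (8, 2): total = 650
  R (6, 5): total = 355
  S (3, 5): total = 320
  T (0, 4): total = 616
Minimum is at P with total 273 blocks.

P, total 273 blocks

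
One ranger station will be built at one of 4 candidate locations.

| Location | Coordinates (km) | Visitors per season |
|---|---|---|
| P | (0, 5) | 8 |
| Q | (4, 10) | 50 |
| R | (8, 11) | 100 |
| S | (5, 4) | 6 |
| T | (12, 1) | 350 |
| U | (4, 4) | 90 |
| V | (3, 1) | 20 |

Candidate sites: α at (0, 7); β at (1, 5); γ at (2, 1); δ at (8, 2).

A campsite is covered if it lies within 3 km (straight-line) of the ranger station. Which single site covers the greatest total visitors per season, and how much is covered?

Coverage radius r = 3 km; a point is covered iff (Δx)²+(Δy)² ≤ 3² = 9.
  α (0, 7): covers {P} → 8
  β (1, 5): covers {P} → 8
  γ (2, 1): covers {V} → 20
  δ (8, 2): covers {none} → 0
Maximum coverage at γ: 20 visitors per season.

γ, covering 20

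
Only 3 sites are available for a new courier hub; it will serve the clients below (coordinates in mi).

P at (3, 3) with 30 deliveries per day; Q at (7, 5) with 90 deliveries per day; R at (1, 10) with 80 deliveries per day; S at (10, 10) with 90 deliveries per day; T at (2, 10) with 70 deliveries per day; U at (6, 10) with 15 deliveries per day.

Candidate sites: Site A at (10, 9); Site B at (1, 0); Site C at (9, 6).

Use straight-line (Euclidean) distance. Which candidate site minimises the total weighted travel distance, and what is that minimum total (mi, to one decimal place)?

Site C, total 2128.5 mi

Total weighted distance at each candidate:
  Site A (10, 9): total = 2167.2
  Site B (1, 0): total = 3693.1
  Site C (9, 6): total = 2128.5
Minimum is at Site C with total 2128.5 mi.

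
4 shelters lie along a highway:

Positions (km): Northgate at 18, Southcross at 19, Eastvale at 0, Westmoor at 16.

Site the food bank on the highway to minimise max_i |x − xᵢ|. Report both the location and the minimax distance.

The 1-center on a line is the midpoint of the two extreme points: leftmost at 0, rightmost at 19.
Optimal location = (0 + 19)/2 = 9.5; maximum distance = (19 − 0)/2 = 9.5.

location 9.5, max distance 9.5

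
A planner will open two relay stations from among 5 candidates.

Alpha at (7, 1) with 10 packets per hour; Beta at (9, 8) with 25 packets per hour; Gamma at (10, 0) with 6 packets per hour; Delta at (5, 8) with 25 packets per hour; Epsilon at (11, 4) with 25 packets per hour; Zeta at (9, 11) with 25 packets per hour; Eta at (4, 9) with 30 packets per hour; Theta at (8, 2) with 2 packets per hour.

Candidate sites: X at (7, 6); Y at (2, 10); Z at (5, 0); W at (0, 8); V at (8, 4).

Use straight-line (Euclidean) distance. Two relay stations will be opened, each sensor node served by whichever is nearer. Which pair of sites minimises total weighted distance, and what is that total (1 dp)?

Evaluate every pair (each demand assigned to the nearer of the two):
  {X, V}: total = 540.8
  {X, Y}: total = 553.4
  {Y, V}: total = 574.5
  {X, Z}: total = 574.7
  {X, W}: total = 610.0
  {W, V}: total = 666.0
  {Z, V}: total = 725.1
  {Y, Z}: total = 755.8
  {Z, W}: total = 949.3
  {Y, W}: total = 982.2
Best pair: {X, V} with total 540.8.

{X, V}, total 540.8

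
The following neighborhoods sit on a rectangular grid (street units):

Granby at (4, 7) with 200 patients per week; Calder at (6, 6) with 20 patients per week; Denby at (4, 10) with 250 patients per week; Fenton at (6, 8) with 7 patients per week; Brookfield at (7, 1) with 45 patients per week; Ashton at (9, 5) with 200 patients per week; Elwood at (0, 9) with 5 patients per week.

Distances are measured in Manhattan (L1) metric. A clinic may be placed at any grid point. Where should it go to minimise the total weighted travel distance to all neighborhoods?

(4, 7)

Manhattan distance separates: Σwᵢ(|x−xᵢ|+|y−yᵢ|) = Σwᵢ|x−xᵢ| + Σwᵢ|y−yᵢ|, so x and y are optimised independently as 1-D weighted medians.
Total weight W = 727; half = 363.5.
x-coordinate, sorted with cumulative weight:
  x=0 (Elwood, w=5) cum 5
  x=4 (Granby, w=200) cum 205
  x=4 (Denby, w=250) cum 455  ← median
  x=6 (Calder, w=20) cum 475
  x=6 (Fenton, w=7) cum 482
  x=7 (Brookfield, w=45) cum 527
  x=9 (Ashton, w=200) cum 727
⇒ x* = 4
y-coordinate, sorted with cumulative weight:
  y=1 (Brookfield, w=45) cum 45
  y=5 (Ashton, w=200) cum 245
  y=6 (Calder, w=20) cum 265
  y=7 (Granby, w=200) cum 465  ← median
  y=8 (Fenton, w=7) cum 472
  y=9 (Elwood, w=5) cum 477
  y=10 (Denby, w=250) cum 727
⇒ y* = 7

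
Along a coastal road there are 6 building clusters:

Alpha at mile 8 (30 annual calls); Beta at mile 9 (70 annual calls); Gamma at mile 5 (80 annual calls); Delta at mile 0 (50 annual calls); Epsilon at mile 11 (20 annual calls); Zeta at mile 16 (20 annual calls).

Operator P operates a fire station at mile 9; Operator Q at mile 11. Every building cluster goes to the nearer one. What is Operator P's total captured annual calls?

The indifferent point is the midpoint (9+11)/2 = 10; building clusters left of it (closer to Operator P at 9) go to Operator P, those right go to Operator Q.
  Delta at 0 (w=50) → Operator P
  Gamma at 5 (w=80) → Operator P
  Alpha at 8 (w=30) → Operator P
  Beta at 9 (w=70) → Operator P
  Epsilon at 11 (w=20) → Operator Q
  Zeta at 16 (w=20) → Operator Q
Operator P captures 230; Operator Q captures 40.

230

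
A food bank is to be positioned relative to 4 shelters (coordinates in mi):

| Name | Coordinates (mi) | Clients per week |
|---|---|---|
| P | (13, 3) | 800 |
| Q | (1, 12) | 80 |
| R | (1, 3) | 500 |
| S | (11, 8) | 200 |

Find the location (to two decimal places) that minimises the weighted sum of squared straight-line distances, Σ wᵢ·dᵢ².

The minimiser of Σwᵢ‖p−pᵢ‖² is the weighted centroid p* = (Σwᵢpᵢ)/(Σwᵢ).
Σwᵢ = 1580.
Σwᵢxᵢ = 800·13 + 80·1 + 500·1 + 200·11 = 13180.
Σwᵢyᵢ = 800·3 + 80·12 + 500·3 + 200·8 = 6460.
x* = 13180/1580 = 8.34, y* = 6460/1580 = 4.09.

(8.34, 4.09)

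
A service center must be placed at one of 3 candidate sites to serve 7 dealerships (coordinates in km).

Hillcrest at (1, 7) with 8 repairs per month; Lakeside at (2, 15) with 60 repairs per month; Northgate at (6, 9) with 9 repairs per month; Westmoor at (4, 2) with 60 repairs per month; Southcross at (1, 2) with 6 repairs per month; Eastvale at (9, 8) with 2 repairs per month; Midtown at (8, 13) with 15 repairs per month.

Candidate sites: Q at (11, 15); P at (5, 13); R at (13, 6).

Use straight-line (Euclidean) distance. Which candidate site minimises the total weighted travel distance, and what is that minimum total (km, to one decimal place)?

Total weighted distance at each candidate:
  Q (11, 15): total = 1765.7
  P (5, 13): total = 1101.9
  R (13, 6): total = 1822.4
Minimum is at P with total 1101.9 km.

P, total 1101.9 km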